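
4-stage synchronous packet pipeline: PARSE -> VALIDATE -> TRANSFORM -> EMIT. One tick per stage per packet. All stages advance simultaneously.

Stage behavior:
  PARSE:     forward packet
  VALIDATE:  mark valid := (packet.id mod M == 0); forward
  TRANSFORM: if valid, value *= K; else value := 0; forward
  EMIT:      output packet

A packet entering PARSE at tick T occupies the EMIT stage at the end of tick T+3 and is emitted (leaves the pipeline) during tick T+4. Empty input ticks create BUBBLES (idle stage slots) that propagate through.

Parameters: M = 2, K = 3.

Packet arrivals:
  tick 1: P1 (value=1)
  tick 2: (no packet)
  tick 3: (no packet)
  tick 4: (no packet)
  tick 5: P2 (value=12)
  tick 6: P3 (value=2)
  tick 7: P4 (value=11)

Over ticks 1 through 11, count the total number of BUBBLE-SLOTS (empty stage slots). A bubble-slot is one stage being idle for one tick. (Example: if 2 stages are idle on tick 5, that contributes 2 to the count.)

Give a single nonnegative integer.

Answer: 28

Derivation:
Tick 1: [PARSE:P1(v=1,ok=F), VALIDATE:-, TRANSFORM:-, EMIT:-] out:-; bubbles=3
Tick 2: [PARSE:-, VALIDATE:P1(v=1,ok=F), TRANSFORM:-, EMIT:-] out:-; bubbles=3
Tick 3: [PARSE:-, VALIDATE:-, TRANSFORM:P1(v=0,ok=F), EMIT:-] out:-; bubbles=3
Tick 4: [PARSE:-, VALIDATE:-, TRANSFORM:-, EMIT:P1(v=0,ok=F)] out:-; bubbles=3
Tick 5: [PARSE:P2(v=12,ok=F), VALIDATE:-, TRANSFORM:-, EMIT:-] out:P1(v=0); bubbles=3
Tick 6: [PARSE:P3(v=2,ok=F), VALIDATE:P2(v=12,ok=T), TRANSFORM:-, EMIT:-] out:-; bubbles=2
Tick 7: [PARSE:P4(v=11,ok=F), VALIDATE:P3(v=2,ok=F), TRANSFORM:P2(v=36,ok=T), EMIT:-] out:-; bubbles=1
Tick 8: [PARSE:-, VALIDATE:P4(v=11,ok=T), TRANSFORM:P3(v=0,ok=F), EMIT:P2(v=36,ok=T)] out:-; bubbles=1
Tick 9: [PARSE:-, VALIDATE:-, TRANSFORM:P4(v=33,ok=T), EMIT:P3(v=0,ok=F)] out:P2(v=36); bubbles=2
Tick 10: [PARSE:-, VALIDATE:-, TRANSFORM:-, EMIT:P4(v=33,ok=T)] out:P3(v=0); bubbles=3
Tick 11: [PARSE:-, VALIDATE:-, TRANSFORM:-, EMIT:-] out:P4(v=33); bubbles=4
Total bubble-slots: 28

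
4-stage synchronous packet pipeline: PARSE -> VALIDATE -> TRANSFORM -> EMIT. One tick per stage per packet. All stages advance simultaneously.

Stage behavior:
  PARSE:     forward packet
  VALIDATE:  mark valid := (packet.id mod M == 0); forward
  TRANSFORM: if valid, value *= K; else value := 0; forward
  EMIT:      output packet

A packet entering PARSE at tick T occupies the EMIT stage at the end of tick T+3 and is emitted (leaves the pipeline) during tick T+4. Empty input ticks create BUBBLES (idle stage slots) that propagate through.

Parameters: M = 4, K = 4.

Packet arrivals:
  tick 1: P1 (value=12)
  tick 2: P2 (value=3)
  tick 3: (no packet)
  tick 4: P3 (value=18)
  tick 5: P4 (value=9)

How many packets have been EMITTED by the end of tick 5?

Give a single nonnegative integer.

Answer: 1

Derivation:
Tick 1: [PARSE:P1(v=12,ok=F), VALIDATE:-, TRANSFORM:-, EMIT:-] out:-; in:P1
Tick 2: [PARSE:P2(v=3,ok=F), VALIDATE:P1(v=12,ok=F), TRANSFORM:-, EMIT:-] out:-; in:P2
Tick 3: [PARSE:-, VALIDATE:P2(v=3,ok=F), TRANSFORM:P1(v=0,ok=F), EMIT:-] out:-; in:-
Tick 4: [PARSE:P3(v=18,ok=F), VALIDATE:-, TRANSFORM:P2(v=0,ok=F), EMIT:P1(v=0,ok=F)] out:-; in:P3
Tick 5: [PARSE:P4(v=9,ok=F), VALIDATE:P3(v=18,ok=F), TRANSFORM:-, EMIT:P2(v=0,ok=F)] out:P1(v=0); in:P4
Emitted by tick 5: ['P1']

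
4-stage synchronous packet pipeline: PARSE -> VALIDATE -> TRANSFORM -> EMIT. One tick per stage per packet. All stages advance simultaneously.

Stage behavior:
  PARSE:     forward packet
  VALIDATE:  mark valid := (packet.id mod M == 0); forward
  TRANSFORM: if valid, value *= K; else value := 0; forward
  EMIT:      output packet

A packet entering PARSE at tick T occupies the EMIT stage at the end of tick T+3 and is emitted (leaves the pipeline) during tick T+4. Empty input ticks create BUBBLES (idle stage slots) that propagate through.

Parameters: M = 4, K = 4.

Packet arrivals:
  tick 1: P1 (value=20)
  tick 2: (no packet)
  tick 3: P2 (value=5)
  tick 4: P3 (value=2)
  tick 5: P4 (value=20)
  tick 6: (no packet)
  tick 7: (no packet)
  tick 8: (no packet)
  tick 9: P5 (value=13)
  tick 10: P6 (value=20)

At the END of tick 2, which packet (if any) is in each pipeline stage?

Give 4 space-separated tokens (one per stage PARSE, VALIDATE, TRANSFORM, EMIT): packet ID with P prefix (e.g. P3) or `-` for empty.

Answer: - P1 - -

Derivation:
Tick 1: [PARSE:P1(v=20,ok=F), VALIDATE:-, TRANSFORM:-, EMIT:-] out:-; in:P1
Tick 2: [PARSE:-, VALIDATE:P1(v=20,ok=F), TRANSFORM:-, EMIT:-] out:-; in:-
At end of tick 2: ['-', 'P1', '-', '-']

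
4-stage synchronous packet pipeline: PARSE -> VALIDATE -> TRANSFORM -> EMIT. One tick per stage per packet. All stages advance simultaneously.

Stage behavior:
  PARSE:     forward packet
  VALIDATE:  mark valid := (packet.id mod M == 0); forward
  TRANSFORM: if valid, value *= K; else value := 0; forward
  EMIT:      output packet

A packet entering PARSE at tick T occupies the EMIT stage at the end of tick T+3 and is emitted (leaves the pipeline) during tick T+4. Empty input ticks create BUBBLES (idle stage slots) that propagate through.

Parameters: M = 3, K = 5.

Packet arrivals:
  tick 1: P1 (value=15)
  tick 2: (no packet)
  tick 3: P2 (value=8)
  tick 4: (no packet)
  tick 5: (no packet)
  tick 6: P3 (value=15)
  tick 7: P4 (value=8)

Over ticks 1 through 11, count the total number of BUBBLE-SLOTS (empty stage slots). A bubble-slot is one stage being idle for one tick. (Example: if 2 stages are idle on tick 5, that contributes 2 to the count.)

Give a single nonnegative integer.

Tick 1: [PARSE:P1(v=15,ok=F), VALIDATE:-, TRANSFORM:-, EMIT:-] out:-; bubbles=3
Tick 2: [PARSE:-, VALIDATE:P1(v=15,ok=F), TRANSFORM:-, EMIT:-] out:-; bubbles=3
Tick 3: [PARSE:P2(v=8,ok=F), VALIDATE:-, TRANSFORM:P1(v=0,ok=F), EMIT:-] out:-; bubbles=2
Tick 4: [PARSE:-, VALIDATE:P2(v=8,ok=F), TRANSFORM:-, EMIT:P1(v=0,ok=F)] out:-; bubbles=2
Tick 5: [PARSE:-, VALIDATE:-, TRANSFORM:P2(v=0,ok=F), EMIT:-] out:P1(v=0); bubbles=3
Tick 6: [PARSE:P3(v=15,ok=F), VALIDATE:-, TRANSFORM:-, EMIT:P2(v=0,ok=F)] out:-; bubbles=2
Tick 7: [PARSE:P4(v=8,ok=F), VALIDATE:P3(v=15,ok=T), TRANSFORM:-, EMIT:-] out:P2(v=0); bubbles=2
Tick 8: [PARSE:-, VALIDATE:P4(v=8,ok=F), TRANSFORM:P3(v=75,ok=T), EMIT:-] out:-; bubbles=2
Tick 9: [PARSE:-, VALIDATE:-, TRANSFORM:P4(v=0,ok=F), EMIT:P3(v=75,ok=T)] out:-; bubbles=2
Tick 10: [PARSE:-, VALIDATE:-, TRANSFORM:-, EMIT:P4(v=0,ok=F)] out:P3(v=75); bubbles=3
Tick 11: [PARSE:-, VALIDATE:-, TRANSFORM:-, EMIT:-] out:P4(v=0); bubbles=4
Total bubble-slots: 28

Answer: 28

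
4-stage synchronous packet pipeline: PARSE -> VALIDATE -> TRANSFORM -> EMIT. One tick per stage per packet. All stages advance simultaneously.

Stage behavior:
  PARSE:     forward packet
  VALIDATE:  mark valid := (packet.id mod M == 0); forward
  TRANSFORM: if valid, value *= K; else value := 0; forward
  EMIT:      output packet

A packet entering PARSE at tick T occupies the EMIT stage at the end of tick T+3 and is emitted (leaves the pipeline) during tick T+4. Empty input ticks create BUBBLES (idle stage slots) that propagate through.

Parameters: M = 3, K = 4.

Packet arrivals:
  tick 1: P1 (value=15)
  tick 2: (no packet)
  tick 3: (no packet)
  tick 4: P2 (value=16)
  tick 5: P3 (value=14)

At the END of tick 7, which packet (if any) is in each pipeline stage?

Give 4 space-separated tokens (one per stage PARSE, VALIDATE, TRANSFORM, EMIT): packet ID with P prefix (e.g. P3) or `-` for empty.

Answer: - - P3 P2

Derivation:
Tick 1: [PARSE:P1(v=15,ok=F), VALIDATE:-, TRANSFORM:-, EMIT:-] out:-; in:P1
Tick 2: [PARSE:-, VALIDATE:P1(v=15,ok=F), TRANSFORM:-, EMIT:-] out:-; in:-
Tick 3: [PARSE:-, VALIDATE:-, TRANSFORM:P1(v=0,ok=F), EMIT:-] out:-; in:-
Tick 4: [PARSE:P2(v=16,ok=F), VALIDATE:-, TRANSFORM:-, EMIT:P1(v=0,ok=F)] out:-; in:P2
Tick 5: [PARSE:P3(v=14,ok=F), VALIDATE:P2(v=16,ok=F), TRANSFORM:-, EMIT:-] out:P1(v=0); in:P3
Tick 6: [PARSE:-, VALIDATE:P3(v=14,ok=T), TRANSFORM:P2(v=0,ok=F), EMIT:-] out:-; in:-
Tick 7: [PARSE:-, VALIDATE:-, TRANSFORM:P3(v=56,ok=T), EMIT:P2(v=0,ok=F)] out:-; in:-
At end of tick 7: ['-', '-', 'P3', 'P2']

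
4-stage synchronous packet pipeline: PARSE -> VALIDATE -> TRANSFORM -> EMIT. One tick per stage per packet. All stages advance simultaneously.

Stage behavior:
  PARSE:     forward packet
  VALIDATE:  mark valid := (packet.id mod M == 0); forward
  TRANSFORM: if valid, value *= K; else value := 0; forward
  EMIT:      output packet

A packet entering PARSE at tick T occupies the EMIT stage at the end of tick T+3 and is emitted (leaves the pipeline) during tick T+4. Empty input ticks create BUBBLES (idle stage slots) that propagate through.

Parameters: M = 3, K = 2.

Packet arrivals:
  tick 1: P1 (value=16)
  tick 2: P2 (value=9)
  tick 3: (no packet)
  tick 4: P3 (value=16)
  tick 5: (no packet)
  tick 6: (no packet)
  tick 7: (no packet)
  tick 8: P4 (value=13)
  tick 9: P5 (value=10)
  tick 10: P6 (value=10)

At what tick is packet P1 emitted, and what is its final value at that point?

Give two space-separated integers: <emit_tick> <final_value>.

Tick 1: [PARSE:P1(v=16,ok=F), VALIDATE:-, TRANSFORM:-, EMIT:-] out:-; in:P1
Tick 2: [PARSE:P2(v=9,ok=F), VALIDATE:P1(v=16,ok=F), TRANSFORM:-, EMIT:-] out:-; in:P2
Tick 3: [PARSE:-, VALIDATE:P2(v=9,ok=F), TRANSFORM:P1(v=0,ok=F), EMIT:-] out:-; in:-
Tick 4: [PARSE:P3(v=16,ok=F), VALIDATE:-, TRANSFORM:P2(v=0,ok=F), EMIT:P1(v=0,ok=F)] out:-; in:P3
Tick 5: [PARSE:-, VALIDATE:P3(v=16,ok=T), TRANSFORM:-, EMIT:P2(v=0,ok=F)] out:P1(v=0); in:-
Tick 6: [PARSE:-, VALIDATE:-, TRANSFORM:P3(v=32,ok=T), EMIT:-] out:P2(v=0); in:-
Tick 7: [PARSE:-, VALIDATE:-, TRANSFORM:-, EMIT:P3(v=32,ok=T)] out:-; in:-
Tick 8: [PARSE:P4(v=13,ok=F), VALIDATE:-, TRANSFORM:-, EMIT:-] out:P3(v=32); in:P4
Tick 9: [PARSE:P5(v=10,ok=F), VALIDATE:P4(v=13,ok=F), TRANSFORM:-, EMIT:-] out:-; in:P5
Tick 10: [PARSE:P6(v=10,ok=F), VALIDATE:P5(v=10,ok=F), TRANSFORM:P4(v=0,ok=F), EMIT:-] out:-; in:P6
Tick 11: [PARSE:-, VALIDATE:P6(v=10,ok=T), TRANSFORM:P5(v=0,ok=F), EMIT:P4(v=0,ok=F)] out:-; in:-
Tick 12: [PARSE:-, VALIDATE:-, TRANSFORM:P6(v=20,ok=T), EMIT:P5(v=0,ok=F)] out:P4(v=0); in:-
Tick 13: [PARSE:-, VALIDATE:-, TRANSFORM:-, EMIT:P6(v=20,ok=T)] out:P5(v=0); in:-
Tick 14: [PARSE:-, VALIDATE:-, TRANSFORM:-, EMIT:-] out:P6(v=20); in:-
P1: arrives tick 1, valid=False (id=1, id%3=1), emit tick 5, final value 0

Answer: 5 0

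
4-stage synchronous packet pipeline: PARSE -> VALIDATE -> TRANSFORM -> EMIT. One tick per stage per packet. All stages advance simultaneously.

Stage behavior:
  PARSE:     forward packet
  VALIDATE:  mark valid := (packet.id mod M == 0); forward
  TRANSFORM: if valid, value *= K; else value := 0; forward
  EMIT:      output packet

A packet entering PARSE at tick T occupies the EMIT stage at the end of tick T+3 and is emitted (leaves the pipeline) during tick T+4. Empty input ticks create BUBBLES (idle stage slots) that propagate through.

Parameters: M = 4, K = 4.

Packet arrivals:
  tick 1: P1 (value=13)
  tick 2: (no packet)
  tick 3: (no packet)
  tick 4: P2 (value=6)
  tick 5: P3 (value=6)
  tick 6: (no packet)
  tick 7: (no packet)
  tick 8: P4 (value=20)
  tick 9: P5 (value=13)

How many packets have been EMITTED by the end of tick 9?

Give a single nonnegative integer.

Tick 1: [PARSE:P1(v=13,ok=F), VALIDATE:-, TRANSFORM:-, EMIT:-] out:-; in:P1
Tick 2: [PARSE:-, VALIDATE:P1(v=13,ok=F), TRANSFORM:-, EMIT:-] out:-; in:-
Tick 3: [PARSE:-, VALIDATE:-, TRANSFORM:P1(v=0,ok=F), EMIT:-] out:-; in:-
Tick 4: [PARSE:P2(v=6,ok=F), VALIDATE:-, TRANSFORM:-, EMIT:P1(v=0,ok=F)] out:-; in:P2
Tick 5: [PARSE:P3(v=6,ok=F), VALIDATE:P2(v=6,ok=F), TRANSFORM:-, EMIT:-] out:P1(v=0); in:P3
Tick 6: [PARSE:-, VALIDATE:P3(v=6,ok=F), TRANSFORM:P2(v=0,ok=F), EMIT:-] out:-; in:-
Tick 7: [PARSE:-, VALIDATE:-, TRANSFORM:P3(v=0,ok=F), EMIT:P2(v=0,ok=F)] out:-; in:-
Tick 8: [PARSE:P4(v=20,ok=F), VALIDATE:-, TRANSFORM:-, EMIT:P3(v=0,ok=F)] out:P2(v=0); in:P4
Tick 9: [PARSE:P5(v=13,ok=F), VALIDATE:P4(v=20,ok=T), TRANSFORM:-, EMIT:-] out:P3(v=0); in:P5
Emitted by tick 9: ['P1', 'P2', 'P3']

Answer: 3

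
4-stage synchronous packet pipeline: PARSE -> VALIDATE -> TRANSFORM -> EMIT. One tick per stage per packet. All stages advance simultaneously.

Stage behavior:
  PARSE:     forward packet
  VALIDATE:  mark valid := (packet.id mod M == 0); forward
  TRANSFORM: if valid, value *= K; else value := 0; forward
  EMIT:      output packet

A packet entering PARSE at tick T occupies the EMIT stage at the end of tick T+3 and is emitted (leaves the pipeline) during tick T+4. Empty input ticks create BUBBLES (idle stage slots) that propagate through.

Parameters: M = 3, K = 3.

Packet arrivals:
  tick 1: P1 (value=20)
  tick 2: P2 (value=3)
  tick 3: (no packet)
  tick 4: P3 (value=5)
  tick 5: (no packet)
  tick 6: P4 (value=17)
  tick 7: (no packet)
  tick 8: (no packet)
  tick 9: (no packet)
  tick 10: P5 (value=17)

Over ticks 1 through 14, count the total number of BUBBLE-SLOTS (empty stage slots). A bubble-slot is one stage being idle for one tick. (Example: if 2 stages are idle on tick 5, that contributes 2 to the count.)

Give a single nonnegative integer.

Tick 1: [PARSE:P1(v=20,ok=F), VALIDATE:-, TRANSFORM:-, EMIT:-] out:-; bubbles=3
Tick 2: [PARSE:P2(v=3,ok=F), VALIDATE:P1(v=20,ok=F), TRANSFORM:-, EMIT:-] out:-; bubbles=2
Tick 3: [PARSE:-, VALIDATE:P2(v=3,ok=F), TRANSFORM:P1(v=0,ok=F), EMIT:-] out:-; bubbles=2
Tick 4: [PARSE:P3(v=5,ok=F), VALIDATE:-, TRANSFORM:P2(v=0,ok=F), EMIT:P1(v=0,ok=F)] out:-; bubbles=1
Tick 5: [PARSE:-, VALIDATE:P3(v=5,ok=T), TRANSFORM:-, EMIT:P2(v=0,ok=F)] out:P1(v=0); bubbles=2
Tick 6: [PARSE:P4(v=17,ok=F), VALIDATE:-, TRANSFORM:P3(v=15,ok=T), EMIT:-] out:P2(v=0); bubbles=2
Tick 7: [PARSE:-, VALIDATE:P4(v=17,ok=F), TRANSFORM:-, EMIT:P3(v=15,ok=T)] out:-; bubbles=2
Tick 8: [PARSE:-, VALIDATE:-, TRANSFORM:P4(v=0,ok=F), EMIT:-] out:P3(v=15); bubbles=3
Tick 9: [PARSE:-, VALIDATE:-, TRANSFORM:-, EMIT:P4(v=0,ok=F)] out:-; bubbles=3
Tick 10: [PARSE:P5(v=17,ok=F), VALIDATE:-, TRANSFORM:-, EMIT:-] out:P4(v=0); bubbles=3
Tick 11: [PARSE:-, VALIDATE:P5(v=17,ok=F), TRANSFORM:-, EMIT:-] out:-; bubbles=3
Tick 12: [PARSE:-, VALIDATE:-, TRANSFORM:P5(v=0,ok=F), EMIT:-] out:-; bubbles=3
Tick 13: [PARSE:-, VALIDATE:-, TRANSFORM:-, EMIT:P5(v=0,ok=F)] out:-; bubbles=3
Tick 14: [PARSE:-, VALIDATE:-, TRANSFORM:-, EMIT:-] out:P5(v=0); bubbles=4
Total bubble-slots: 36

Answer: 36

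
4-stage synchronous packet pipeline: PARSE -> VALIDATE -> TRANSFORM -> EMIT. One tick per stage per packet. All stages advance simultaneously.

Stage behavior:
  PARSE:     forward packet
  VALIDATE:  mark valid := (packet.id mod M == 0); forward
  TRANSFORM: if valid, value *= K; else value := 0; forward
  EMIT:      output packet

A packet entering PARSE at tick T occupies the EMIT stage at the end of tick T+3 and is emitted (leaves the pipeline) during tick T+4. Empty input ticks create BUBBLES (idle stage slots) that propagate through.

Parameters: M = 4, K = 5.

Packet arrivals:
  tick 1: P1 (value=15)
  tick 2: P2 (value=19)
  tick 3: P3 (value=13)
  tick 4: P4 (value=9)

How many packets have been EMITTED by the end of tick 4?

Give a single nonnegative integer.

Tick 1: [PARSE:P1(v=15,ok=F), VALIDATE:-, TRANSFORM:-, EMIT:-] out:-; in:P1
Tick 2: [PARSE:P2(v=19,ok=F), VALIDATE:P1(v=15,ok=F), TRANSFORM:-, EMIT:-] out:-; in:P2
Tick 3: [PARSE:P3(v=13,ok=F), VALIDATE:P2(v=19,ok=F), TRANSFORM:P1(v=0,ok=F), EMIT:-] out:-; in:P3
Tick 4: [PARSE:P4(v=9,ok=F), VALIDATE:P3(v=13,ok=F), TRANSFORM:P2(v=0,ok=F), EMIT:P1(v=0,ok=F)] out:-; in:P4
Emitted by tick 4: []

Answer: 0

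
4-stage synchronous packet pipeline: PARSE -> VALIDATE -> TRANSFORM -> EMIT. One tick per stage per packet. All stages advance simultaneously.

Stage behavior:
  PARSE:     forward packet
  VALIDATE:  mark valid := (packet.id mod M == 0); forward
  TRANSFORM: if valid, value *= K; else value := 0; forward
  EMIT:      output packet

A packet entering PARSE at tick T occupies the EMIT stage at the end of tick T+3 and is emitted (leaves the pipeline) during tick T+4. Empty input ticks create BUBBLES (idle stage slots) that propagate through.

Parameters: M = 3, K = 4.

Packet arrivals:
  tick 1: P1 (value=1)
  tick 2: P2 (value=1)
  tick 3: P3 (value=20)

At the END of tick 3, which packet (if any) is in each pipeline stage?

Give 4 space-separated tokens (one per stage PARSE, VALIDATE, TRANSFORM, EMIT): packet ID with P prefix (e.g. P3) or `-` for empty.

Answer: P3 P2 P1 -

Derivation:
Tick 1: [PARSE:P1(v=1,ok=F), VALIDATE:-, TRANSFORM:-, EMIT:-] out:-; in:P1
Tick 2: [PARSE:P2(v=1,ok=F), VALIDATE:P1(v=1,ok=F), TRANSFORM:-, EMIT:-] out:-; in:P2
Tick 3: [PARSE:P3(v=20,ok=F), VALIDATE:P2(v=1,ok=F), TRANSFORM:P1(v=0,ok=F), EMIT:-] out:-; in:P3
At end of tick 3: ['P3', 'P2', 'P1', '-']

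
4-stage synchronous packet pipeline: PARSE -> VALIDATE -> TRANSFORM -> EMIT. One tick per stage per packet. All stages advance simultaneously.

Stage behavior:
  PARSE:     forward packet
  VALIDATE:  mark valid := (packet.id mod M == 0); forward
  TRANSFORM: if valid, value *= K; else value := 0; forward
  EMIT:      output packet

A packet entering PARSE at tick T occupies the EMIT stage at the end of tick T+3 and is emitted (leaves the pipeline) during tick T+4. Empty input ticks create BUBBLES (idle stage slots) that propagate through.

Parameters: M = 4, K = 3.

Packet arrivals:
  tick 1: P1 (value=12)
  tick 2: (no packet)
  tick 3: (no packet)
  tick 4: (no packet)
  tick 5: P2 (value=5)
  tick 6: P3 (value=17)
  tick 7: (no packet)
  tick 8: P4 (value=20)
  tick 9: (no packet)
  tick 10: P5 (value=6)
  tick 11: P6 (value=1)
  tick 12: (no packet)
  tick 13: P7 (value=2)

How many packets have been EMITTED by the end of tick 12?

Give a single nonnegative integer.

Tick 1: [PARSE:P1(v=12,ok=F), VALIDATE:-, TRANSFORM:-, EMIT:-] out:-; in:P1
Tick 2: [PARSE:-, VALIDATE:P1(v=12,ok=F), TRANSFORM:-, EMIT:-] out:-; in:-
Tick 3: [PARSE:-, VALIDATE:-, TRANSFORM:P1(v=0,ok=F), EMIT:-] out:-; in:-
Tick 4: [PARSE:-, VALIDATE:-, TRANSFORM:-, EMIT:P1(v=0,ok=F)] out:-; in:-
Tick 5: [PARSE:P2(v=5,ok=F), VALIDATE:-, TRANSFORM:-, EMIT:-] out:P1(v=0); in:P2
Tick 6: [PARSE:P3(v=17,ok=F), VALIDATE:P2(v=5,ok=F), TRANSFORM:-, EMIT:-] out:-; in:P3
Tick 7: [PARSE:-, VALIDATE:P3(v=17,ok=F), TRANSFORM:P2(v=0,ok=F), EMIT:-] out:-; in:-
Tick 8: [PARSE:P4(v=20,ok=F), VALIDATE:-, TRANSFORM:P3(v=0,ok=F), EMIT:P2(v=0,ok=F)] out:-; in:P4
Tick 9: [PARSE:-, VALIDATE:P4(v=20,ok=T), TRANSFORM:-, EMIT:P3(v=0,ok=F)] out:P2(v=0); in:-
Tick 10: [PARSE:P5(v=6,ok=F), VALIDATE:-, TRANSFORM:P4(v=60,ok=T), EMIT:-] out:P3(v=0); in:P5
Tick 11: [PARSE:P6(v=1,ok=F), VALIDATE:P5(v=6,ok=F), TRANSFORM:-, EMIT:P4(v=60,ok=T)] out:-; in:P6
Tick 12: [PARSE:-, VALIDATE:P6(v=1,ok=F), TRANSFORM:P5(v=0,ok=F), EMIT:-] out:P4(v=60); in:-
Emitted by tick 12: ['P1', 'P2', 'P3', 'P4']

Answer: 4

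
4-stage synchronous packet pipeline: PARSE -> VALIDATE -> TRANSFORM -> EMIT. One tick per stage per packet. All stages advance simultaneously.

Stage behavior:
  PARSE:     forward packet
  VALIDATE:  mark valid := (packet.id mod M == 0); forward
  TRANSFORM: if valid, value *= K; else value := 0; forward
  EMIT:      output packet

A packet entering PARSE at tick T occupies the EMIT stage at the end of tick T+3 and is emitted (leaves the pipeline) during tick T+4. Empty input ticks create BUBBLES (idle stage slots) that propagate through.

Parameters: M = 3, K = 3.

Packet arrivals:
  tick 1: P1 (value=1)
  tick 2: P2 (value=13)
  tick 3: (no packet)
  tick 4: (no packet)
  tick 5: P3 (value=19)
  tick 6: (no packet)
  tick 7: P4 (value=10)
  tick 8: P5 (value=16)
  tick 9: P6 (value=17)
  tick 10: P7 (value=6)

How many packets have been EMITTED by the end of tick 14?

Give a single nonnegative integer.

Answer: 7

Derivation:
Tick 1: [PARSE:P1(v=1,ok=F), VALIDATE:-, TRANSFORM:-, EMIT:-] out:-; in:P1
Tick 2: [PARSE:P2(v=13,ok=F), VALIDATE:P1(v=1,ok=F), TRANSFORM:-, EMIT:-] out:-; in:P2
Tick 3: [PARSE:-, VALIDATE:P2(v=13,ok=F), TRANSFORM:P1(v=0,ok=F), EMIT:-] out:-; in:-
Tick 4: [PARSE:-, VALIDATE:-, TRANSFORM:P2(v=0,ok=F), EMIT:P1(v=0,ok=F)] out:-; in:-
Tick 5: [PARSE:P3(v=19,ok=F), VALIDATE:-, TRANSFORM:-, EMIT:P2(v=0,ok=F)] out:P1(v=0); in:P3
Tick 6: [PARSE:-, VALIDATE:P3(v=19,ok=T), TRANSFORM:-, EMIT:-] out:P2(v=0); in:-
Tick 7: [PARSE:P4(v=10,ok=F), VALIDATE:-, TRANSFORM:P3(v=57,ok=T), EMIT:-] out:-; in:P4
Tick 8: [PARSE:P5(v=16,ok=F), VALIDATE:P4(v=10,ok=F), TRANSFORM:-, EMIT:P3(v=57,ok=T)] out:-; in:P5
Tick 9: [PARSE:P6(v=17,ok=F), VALIDATE:P5(v=16,ok=F), TRANSFORM:P4(v=0,ok=F), EMIT:-] out:P3(v=57); in:P6
Tick 10: [PARSE:P7(v=6,ok=F), VALIDATE:P6(v=17,ok=T), TRANSFORM:P5(v=0,ok=F), EMIT:P4(v=0,ok=F)] out:-; in:P7
Tick 11: [PARSE:-, VALIDATE:P7(v=6,ok=F), TRANSFORM:P6(v=51,ok=T), EMIT:P5(v=0,ok=F)] out:P4(v=0); in:-
Tick 12: [PARSE:-, VALIDATE:-, TRANSFORM:P7(v=0,ok=F), EMIT:P6(v=51,ok=T)] out:P5(v=0); in:-
Tick 13: [PARSE:-, VALIDATE:-, TRANSFORM:-, EMIT:P7(v=0,ok=F)] out:P6(v=51); in:-
Tick 14: [PARSE:-, VALIDATE:-, TRANSFORM:-, EMIT:-] out:P7(v=0); in:-
Emitted by tick 14: ['P1', 'P2', 'P3', 'P4', 'P5', 'P6', 'P7']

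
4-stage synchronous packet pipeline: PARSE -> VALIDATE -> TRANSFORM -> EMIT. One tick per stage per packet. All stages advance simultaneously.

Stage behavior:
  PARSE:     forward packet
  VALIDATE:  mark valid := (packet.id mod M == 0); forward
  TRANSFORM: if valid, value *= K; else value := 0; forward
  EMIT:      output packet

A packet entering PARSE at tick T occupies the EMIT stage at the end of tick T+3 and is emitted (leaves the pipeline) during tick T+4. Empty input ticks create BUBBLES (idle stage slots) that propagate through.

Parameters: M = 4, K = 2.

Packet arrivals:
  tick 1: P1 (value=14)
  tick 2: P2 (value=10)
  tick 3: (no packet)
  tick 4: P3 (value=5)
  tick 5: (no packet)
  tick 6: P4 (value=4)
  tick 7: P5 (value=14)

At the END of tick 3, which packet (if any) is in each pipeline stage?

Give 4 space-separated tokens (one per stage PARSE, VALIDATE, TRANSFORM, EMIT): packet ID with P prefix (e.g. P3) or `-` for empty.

Tick 1: [PARSE:P1(v=14,ok=F), VALIDATE:-, TRANSFORM:-, EMIT:-] out:-; in:P1
Tick 2: [PARSE:P2(v=10,ok=F), VALIDATE:P1(v=14,ok=F), TRANSFORM:-, EMIT:-] out:-; in:P2
Tick 3: [PARSE:-, VALIDATE:P2(v=10,ok=F), TRANSFORM:P1(v=0,ok=F), EMIT:-] out:-; in:-
At end of tick 3: ['-', 'P2', 'P1', '-']

Answer: - P2 P1 -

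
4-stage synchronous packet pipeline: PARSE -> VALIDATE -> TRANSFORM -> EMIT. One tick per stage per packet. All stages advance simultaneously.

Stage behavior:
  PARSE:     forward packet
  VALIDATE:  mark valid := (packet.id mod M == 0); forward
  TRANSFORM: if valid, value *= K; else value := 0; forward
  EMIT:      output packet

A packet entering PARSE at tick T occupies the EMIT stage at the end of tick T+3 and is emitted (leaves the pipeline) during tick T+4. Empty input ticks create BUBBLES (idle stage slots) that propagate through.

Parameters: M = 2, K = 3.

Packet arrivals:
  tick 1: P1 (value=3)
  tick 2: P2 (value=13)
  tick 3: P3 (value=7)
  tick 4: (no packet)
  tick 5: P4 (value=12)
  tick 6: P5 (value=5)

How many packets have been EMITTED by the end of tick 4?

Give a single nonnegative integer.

Answer: 0

Derivation:
Tick 1: [PARSE:P1(v=3,ok=F), VALIDATE:-, TRANSFORM:-, EMIT:-] out:-; in:P1
Tick 2: [PARSE:P2(v=13,ok=F), VALIDATE:P1(v=3,ok=F), TRANSFORM:-, EMIT:-] out:-; in:P2
Tick 3: [PARSE:P3(v=7,ok=F), VALIDATE:P2(v=13,ok=T), TRANSFORM:P1(v=0,ok=F), EMIT:-] out:-; in:P3
Tick 4: [PARSE:-, VALIDATE:P3(v=7,ok=F), TRANSFORM:P2(v=39,ok=T), EMIT:P1(v=0,ok=F)] out:-; in:-
Emitted by tick 4: []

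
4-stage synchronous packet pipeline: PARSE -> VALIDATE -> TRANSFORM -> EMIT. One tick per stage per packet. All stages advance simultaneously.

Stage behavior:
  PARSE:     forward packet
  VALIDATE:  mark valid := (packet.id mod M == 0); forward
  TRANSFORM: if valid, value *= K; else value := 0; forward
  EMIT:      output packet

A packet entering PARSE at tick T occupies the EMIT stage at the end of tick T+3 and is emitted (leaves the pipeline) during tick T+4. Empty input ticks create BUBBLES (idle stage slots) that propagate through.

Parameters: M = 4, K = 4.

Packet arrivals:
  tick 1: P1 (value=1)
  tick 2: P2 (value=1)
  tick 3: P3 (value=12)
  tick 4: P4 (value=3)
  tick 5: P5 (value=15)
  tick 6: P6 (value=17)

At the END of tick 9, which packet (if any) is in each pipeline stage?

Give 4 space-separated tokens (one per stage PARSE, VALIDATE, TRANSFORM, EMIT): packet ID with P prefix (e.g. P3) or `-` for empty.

Answer: - - - P6

Derivation:
Tick 1: [PARSE:P1(v=1,ok=F), VALIDATE:-, TRANSFORM:-, EMIT:-] out:-; in:P1
Tick 2: [PARSE:P2(v=1,ok=F), VALIDATE:P1(v=1,ok=F), TRANSFORM:-, EMIT:-] out:-; in:P2
Tick 3: [PARSE:P3(v=12,ok=F), VALIDATE:P2(v=1,ok=F), TRANSFORM:P1(v=0,ok=F), EMIT:-] out:-; in:P3
Tick 4: [PARSE:P4(v=3,ok=F), VALIDATE:P3(v=12,ok=F), TRANSFORM:P2(v=0,ok=F), EMIT:P1(v=0,ok=F)] out:-; in:P4
Tick 5: [PARSE:P5(v=15,ok=F), VALIDATE:P4(v=3,ok=T), TRANSFORM:P3(v=0,ok=F), EMIT:P2(v=0,ok=F)] out:P1(v=0); in:P5
Tick 6: [PARSE:P6(v=17,ok=F), VALIDATE:P5(v=15,ok=F), TRANSFORM:P4(v=12,ok=T), EMIT:P3(v=0,ok=F)] out:P2(v=0); in:P6
Tick 7: [PARSE:-, VALIDATE:P6(v=17,ok=F), TRANSFORM:P5(v=0,ok=F), EMIT:P4(v=12,ok=T)] out:P3(v=0); in:-
Tick 8: [PARSE:-, VALIDATE:-, TRANSFORM:P6(v=0,ok=F), EMIT:P5(v=0,ok=F)] out:P4(v=12); in:-
Tick 9: [PARSE:-, VALIDATE:-, TRANSFORM:-, EMIT:P6(v=0,ok=F)] out:P5(v=0); in:-
At end of tick 9: ['-', '-', '-', 'P6']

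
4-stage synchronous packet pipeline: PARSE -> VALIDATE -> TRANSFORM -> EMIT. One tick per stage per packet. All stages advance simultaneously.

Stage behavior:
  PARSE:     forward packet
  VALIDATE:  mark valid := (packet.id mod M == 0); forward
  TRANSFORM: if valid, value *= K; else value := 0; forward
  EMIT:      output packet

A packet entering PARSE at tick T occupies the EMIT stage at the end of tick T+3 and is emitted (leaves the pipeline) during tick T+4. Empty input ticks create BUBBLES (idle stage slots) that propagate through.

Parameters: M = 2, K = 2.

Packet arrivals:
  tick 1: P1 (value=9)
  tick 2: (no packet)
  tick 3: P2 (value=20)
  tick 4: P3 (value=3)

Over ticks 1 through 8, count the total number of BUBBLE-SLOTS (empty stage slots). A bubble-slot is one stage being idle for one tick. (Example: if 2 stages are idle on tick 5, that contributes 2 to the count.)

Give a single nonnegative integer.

Answer: 20

Derivation:
Tick 1: [PARSE:P1(v=9,ok=F), VALIDATE:-, TRANSFORM:-, EMIT:-] out:-; bubbles=3
Tick 2: [PARSE:-, VALIDATE:P1(v=9,ok=F), TRANSFORM:-, EMIT:-] out:-; bubbles=3
Tick 3: [PARSE:P2(v=20,ok=F), VALIDATE:-, TRANSFORM:P1(v=0,ok=F), EMIT:-] out:-; bubbles=2
Tick 4: [PARSE:P3(v=3,ok=F), VALIDATE:P2(v=20,ok=T), TRANSFORM:-, EMIT:P1(v=0,ok=F)] out:-; bubbles=1
Tick 5: [PARSE:-, VALIDATE:P3(v=3,ok=F), TRANSFORM:P2(v=40,ok=T), EMIT:-] out:P1(v=0); bubbles=2
Tick 6: [PARSE:-, VALIDATE:-, TRANSFORM:P3(v=0,ok=F), EMIT:P2(v=40,ok=T)] out:-; bubbles=2
Tick 7: [PARSE:-, VALIDATE:-, TRANSFORM:-, EMIT:P3(v=0,ok=F)] out:P2(v=40); bubbles=3
Tick 8: [PARSE:-, VALIDATE:-, TRANSFORM:-, EMIT:-] out:P3(v=0); bubbles=4
Total bubble-slots: 20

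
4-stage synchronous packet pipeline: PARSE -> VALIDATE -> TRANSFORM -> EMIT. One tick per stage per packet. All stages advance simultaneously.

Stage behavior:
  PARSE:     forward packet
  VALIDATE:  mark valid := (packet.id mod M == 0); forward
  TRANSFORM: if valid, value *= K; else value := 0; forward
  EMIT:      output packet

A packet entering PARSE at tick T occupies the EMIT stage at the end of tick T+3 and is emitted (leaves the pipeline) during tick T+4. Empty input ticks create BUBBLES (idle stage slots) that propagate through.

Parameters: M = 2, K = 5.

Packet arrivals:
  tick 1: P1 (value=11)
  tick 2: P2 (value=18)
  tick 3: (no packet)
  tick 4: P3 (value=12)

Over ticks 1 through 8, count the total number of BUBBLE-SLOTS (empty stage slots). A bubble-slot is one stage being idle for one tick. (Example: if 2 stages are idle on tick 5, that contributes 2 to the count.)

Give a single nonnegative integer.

Answer: 20

Derivation:
Tick 1: [PARSE:P1(v=11,ok=F), VALIDATE:-, TRANSFORM:-, EMIT:-] out:-; bubbles=3
Tick 2: [PARSE:P2(v=18,ok=F), VALIDATE:P1(v=11,ok=F), TRANSFORM:-, EMIT:-] out:-; bubbles=2
Tick 3: [PARSE:-, VALIDATE:P2(v=18,ok=T), TRANSFORM:P1(v=0,ok=F), EMIT:-] out:-; bubbles=2
Tick 4: [PARSE:P3(v=12,ok=F), VALIDATE:-, TRANSFORM:P2(v=90,ok=T), EMIT:P1(v=0,ok=F)] out:-; bubbles=1
Tick 5: [PARSE:-, VALIDATE:P3(v=12,ok=F), TRANSFORM:-, EMIT:P2(v=90,ok=T)] out:P1(v=0); bubbles=2
Tick 6: [PARSE:-, VALIDATE:-, TRANSFORM:P3(v=0,ok=F), EMIT:-] out:P2(v=90); bubbles=3
Tick 7: [PARSE:-, VALIDATE:-, TRANSFORM:-, EMIT:P3(v=0,ok=F)] out:-; bubbles=3
Tick 8: [PARSE:-, VALIDATE:-, TRANSFORM:-, EMIT:-] out:P3(v=0); bubbles=4
Total bubble-slots: 20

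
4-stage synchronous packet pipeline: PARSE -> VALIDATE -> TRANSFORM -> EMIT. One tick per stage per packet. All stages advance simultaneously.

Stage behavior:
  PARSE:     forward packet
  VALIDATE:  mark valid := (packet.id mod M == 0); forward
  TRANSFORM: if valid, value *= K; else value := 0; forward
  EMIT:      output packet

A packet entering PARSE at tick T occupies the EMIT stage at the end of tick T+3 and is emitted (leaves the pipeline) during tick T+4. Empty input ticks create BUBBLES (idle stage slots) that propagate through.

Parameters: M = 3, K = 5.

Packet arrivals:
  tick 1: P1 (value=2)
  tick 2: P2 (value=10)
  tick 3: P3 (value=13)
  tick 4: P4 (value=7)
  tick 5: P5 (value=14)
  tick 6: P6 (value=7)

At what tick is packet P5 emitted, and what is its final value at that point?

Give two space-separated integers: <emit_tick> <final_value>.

Answer: 9 0

Derivation:
Tick 1: [PARSE:P1(v=2,ok=F), VALIDATE:-, TRANSFORM:-, EMIT:-] out:-; in:P1
Tick 2: [PARSE:P2(v=10,ok=F), VALIDATE:P1(v=2,ok=F), TRANSFORM:-, EMIT:-] out:-; in:P2
Tick 3: [PARSE:P3(v=13,ok=F), VALIDATE:P2(v=10,ok=F), TRANSFORM:P1(v=0,ok=F), EMIT:-] out:-; in:P3
Tick 4: [PARSE:P4(v=7,ok=F), VALIDATE:P3(v=13,ok=T), TRANSFORM:P2(v=0,ok=F), EMIT:P1(v=0,ok=F)] out:-; in:P4
Tick 5: [PARSE:P5(v=14,ok=F), VALIDATE:P4(v=7,ok=F), TRANSFORM:P3(v=65,ok=T), EMIT:P2(v=0,ok=F)] out:P1(v=0); in:P5
Tick 6: [PARSE:P6(v=7,ok=F), VALIDATE:P5(v=14,ok=F), TRANSFORM:P4(v=0,ok=F), EMIT:P3(v=65,ok=T)] out:P2(v=0); in:P6
Tick 7: [PARSE:-, VALIDATE:P6(v=7,ok=T), TRANSFORM:P5(v=0,ok=F), EMIT:P4(v=0,ok=F)] out:P3(v=65); in:-
Tick 8: [PARSE:-, VALIDATE:-, TRANSFORM:P6(v=35,ok=T), EMIT:P5(v=0,ok=F)] out:P4(v=0); in:-
Tick 9: [PARSE:-, VALIDATE:-, TRANSFORM:-, EMIT:P6(v=35,ok=T)] out:P5(v=0); in:-
Tick 10: [PARSE:-, VALIDATE:-, TRANSFORM:-, EMIT:-] out:P6(v=35); in:-
P5: arrives tick 5, valid=False (id=5, id%3=2), emit tick 9, final value 0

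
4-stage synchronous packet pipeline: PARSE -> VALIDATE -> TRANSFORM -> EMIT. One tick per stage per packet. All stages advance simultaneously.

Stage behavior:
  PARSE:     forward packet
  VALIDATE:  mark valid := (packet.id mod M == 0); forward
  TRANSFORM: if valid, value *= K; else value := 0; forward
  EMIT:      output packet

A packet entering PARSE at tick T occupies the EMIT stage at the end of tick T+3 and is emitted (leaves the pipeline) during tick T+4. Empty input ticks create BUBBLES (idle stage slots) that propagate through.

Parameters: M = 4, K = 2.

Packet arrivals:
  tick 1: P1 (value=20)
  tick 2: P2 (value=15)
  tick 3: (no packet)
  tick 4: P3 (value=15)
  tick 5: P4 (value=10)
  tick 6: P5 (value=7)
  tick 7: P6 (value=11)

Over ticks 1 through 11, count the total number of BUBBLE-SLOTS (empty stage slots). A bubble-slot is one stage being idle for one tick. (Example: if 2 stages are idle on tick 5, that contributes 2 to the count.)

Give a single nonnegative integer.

Tick 1: [PARSE:P1(v=20,ok=F), VALIDATE:-, TRANSFORM:-, EMIT:-] out:-; bubbles=3
Tick 2: [PARSE:P2(v=15,ok=F), VALIDATE:P1(v=20,ok=F), TRANSFORM:-, EMIT:-] out:-; bubbles=2
Tick 3: [PARSE:-, VALIDATE:P2(v=15,ok=F), TRANSFORM:P1(v=0,ok=F), EMIT:-] out:-; bubbles=2
Tick 4: [PARSE:P3(v=15,ok=F), VALIDATE:-, TRANSFORM:P2(v=0,ok=F), EMIT:P1(v=0,ok=F)] out:-; bubbles=1
Tick 5: [PARSE:P4(v=10,ok=F), VALIDATE:P3(v=15,ok=F), TRANSFORM:-, EMIT:P2(v=0,ok=F)] out:P1(v=0); bubbles=1
Tick 6: [PARSE:P5(v=7,ok=F), VALIDATE:P4(v=10,ok=T), TRANSFORM:P3(v=0,ok=F), EMIT:-] out:P2(v=0); bubbles=1
Tick 7: [PARSE:P6(v=11,ok=F), VALIDATE:P5(v=7,ok=F), TRANSFORM:P4(v=20,ok=T), EMIT:P3(v=0,ok=F)] out:-; bubbles=0
Tick 8: [PARSE:-, VALIDATE:P6(v=11,ok=F), TRANSFORM:P5(v=0,ok=F), EMIT:P4(v=20,ok=T)] out:P3(v=0); bubbles=1
Tick 9: [PARSE:-, VALIDATE:-, TRANSFORM:P6(v=0,ok=F), EMIT:P5(v=0,ok=F)] out:P4(v=20); bubbles=2
Tick 10: [PARSE:-, VALIDATE:-, TRANSFORM:-, EMIT:P6(v=0,ok=F)] out:P5(v=0); bubbles=3
Tick 11: [PARSE:-, VALIDATE:-, TRANSFORM:-, EMIT:-] out:P6(v=0); bubbles=4
Total bubble-slots: 20

Answer: 20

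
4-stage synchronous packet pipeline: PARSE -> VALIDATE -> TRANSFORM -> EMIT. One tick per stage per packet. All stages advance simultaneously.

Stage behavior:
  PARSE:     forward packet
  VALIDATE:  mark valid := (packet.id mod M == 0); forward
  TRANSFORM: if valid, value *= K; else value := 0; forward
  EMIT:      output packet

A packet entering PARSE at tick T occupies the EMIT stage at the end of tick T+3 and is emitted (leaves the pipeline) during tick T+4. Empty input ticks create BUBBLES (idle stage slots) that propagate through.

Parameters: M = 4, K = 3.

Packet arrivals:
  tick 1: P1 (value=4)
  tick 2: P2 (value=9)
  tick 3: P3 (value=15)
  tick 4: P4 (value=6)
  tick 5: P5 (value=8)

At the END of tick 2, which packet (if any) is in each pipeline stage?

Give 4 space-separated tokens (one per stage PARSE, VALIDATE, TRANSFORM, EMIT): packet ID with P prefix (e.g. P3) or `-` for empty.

Tick 1: [PARSE:P1(v=4,ok=F), VALIDATE:-, TRANSFORM:-, EMIT:-] out:-; in:P1
Tick 2: [PARSE:P2(v=9,ok=F), VALIDATE:P1(v=4,ok=F), TRANSFORM:-, EMIT:-] out:-; in:P2
At end of tick 2: ['P2', 'P1', '-', '-']

Answer: P2 P1 - -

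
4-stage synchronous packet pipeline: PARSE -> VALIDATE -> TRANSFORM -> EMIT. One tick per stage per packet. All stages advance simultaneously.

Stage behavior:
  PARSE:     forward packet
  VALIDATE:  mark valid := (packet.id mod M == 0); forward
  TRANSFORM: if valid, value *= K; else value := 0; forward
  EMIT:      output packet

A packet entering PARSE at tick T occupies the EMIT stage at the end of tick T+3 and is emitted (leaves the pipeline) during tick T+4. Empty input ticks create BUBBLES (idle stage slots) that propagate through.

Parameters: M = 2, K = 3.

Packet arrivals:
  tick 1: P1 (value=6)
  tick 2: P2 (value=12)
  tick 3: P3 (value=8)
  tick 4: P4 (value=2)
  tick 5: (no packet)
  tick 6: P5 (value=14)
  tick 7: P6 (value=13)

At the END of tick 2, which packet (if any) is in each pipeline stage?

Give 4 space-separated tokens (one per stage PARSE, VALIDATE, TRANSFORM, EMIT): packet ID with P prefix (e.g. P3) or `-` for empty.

Answer: P2 P1 - -

Derivation:
Tick 1: [PARSE:P1(v=6,ok=F), VALIDATE:-, TRANSFORM:-, EMIT:-] out:-; in:P1
Tick 2: [PARSE:P2(v=12,ok=F), VALIDATE:P1(v=6,ok=F), TRANSFORM:-, EMIT:-] out:-; in:P2
At end of tick 2: ['P2', 'P1', '-', '-']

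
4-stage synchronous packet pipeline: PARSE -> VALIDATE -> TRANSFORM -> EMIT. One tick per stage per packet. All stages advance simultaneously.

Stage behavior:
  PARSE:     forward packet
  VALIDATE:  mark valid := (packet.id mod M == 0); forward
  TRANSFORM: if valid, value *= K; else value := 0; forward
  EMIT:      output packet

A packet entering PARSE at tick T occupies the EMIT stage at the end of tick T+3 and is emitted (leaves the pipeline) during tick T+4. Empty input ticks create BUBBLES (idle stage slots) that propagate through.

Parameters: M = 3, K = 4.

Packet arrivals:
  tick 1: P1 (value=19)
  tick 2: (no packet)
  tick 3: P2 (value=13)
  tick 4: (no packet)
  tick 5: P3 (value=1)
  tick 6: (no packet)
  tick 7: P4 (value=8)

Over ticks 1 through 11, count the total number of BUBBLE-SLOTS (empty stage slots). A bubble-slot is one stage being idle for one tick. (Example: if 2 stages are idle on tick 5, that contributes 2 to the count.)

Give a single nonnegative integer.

Answer: 28

Derivation:
Tick 1: [PARSE:P1(v=19,ok=F), VALIDATE:-, TRANSFORM:-, EMIT:-] out:-; bubbles=3
Tick 2: [PARSE:-, VALIDATE:P1(v=19,ok=F), TRANSFORM:-, EMIT:-] out:-; bubbles=3
Tick 3: [PARSE:P2(v=13,ok=F), VALIDATE:-, TRANSFORM:P1(v=0,ok=F), EMIT:-] out:-; bubbles=2
Tick 4: [PARSE:-, VALIDATE:P2(v=13,ok=F), TRANSFORM:-, EMIT:P1(v=0,ok=F)] out:-; bubbles=2
Tick 5: [PARSE:P3(v=1,ok=F), VALIDATE:-, TRANSFORM:P2(v=0,ok=F), EMIT:-] out:P1(v=0); bubbles=2
Tick 6: [PARSE:-, VALIDATE:P3(v=1,ok=T), TRANSFORM:-, EMIT:P2(v=0,ok=F)] out:-; bubbles=2
Tick 7: [PARSE:P4(v=8,ok=F), VALIDATE:-, TRANSFORM:P3(v=4,ok=T), EMIT:-] out:P2(v=0); bubbles=2
Tick 8: [PARSE:-, VALIDATE:P4(v=8,ok=F), TRANSFORM:-, EMIT:P3(v=4,ok=T)] out:-; bubbles=2
Tick 9: [PARSE:-, VALIDATE:-, TRANSFORM:P4(v=0,ok=F), EMIT:-] out:P3(v=4); bubbles=3
Tick 10: [PARSE:-, VALIDATE:-, TRANSFORM:-, EMIT:P4(v=0,ok=F)] out:-; bubbles=3
Tick 11: [PARSE:-, VALIDATE:-, TRANSFORM:-, EMIT:-] out:P4(v=0); bubbles=4
Total bubble-slots: 28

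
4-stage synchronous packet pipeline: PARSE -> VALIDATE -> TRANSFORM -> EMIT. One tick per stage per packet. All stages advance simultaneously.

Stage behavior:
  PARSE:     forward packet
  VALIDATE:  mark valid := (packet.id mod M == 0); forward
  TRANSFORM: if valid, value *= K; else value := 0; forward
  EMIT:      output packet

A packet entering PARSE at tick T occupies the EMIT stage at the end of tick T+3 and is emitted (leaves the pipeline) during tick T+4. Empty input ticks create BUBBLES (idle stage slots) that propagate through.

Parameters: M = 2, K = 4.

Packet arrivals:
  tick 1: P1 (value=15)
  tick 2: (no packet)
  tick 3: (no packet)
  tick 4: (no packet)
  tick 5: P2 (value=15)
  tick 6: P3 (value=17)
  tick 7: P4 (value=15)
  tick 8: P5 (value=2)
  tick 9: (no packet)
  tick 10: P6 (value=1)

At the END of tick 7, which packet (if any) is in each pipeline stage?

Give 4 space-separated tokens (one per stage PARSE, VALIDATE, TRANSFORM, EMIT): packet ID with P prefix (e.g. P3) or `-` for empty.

Tick 1: [PARSE:P1(v=15,ok=F), VALIDATE:-, TRANSFORM:-, EMIT:-] out:-; in:P1
Tick 2: [PARSE:-, VALIDATE:P1(v=15,ok=F), TRANSFORM:-, EMIT:-] out:-; in:-
Tick 3: [PARSE:-, VALIDATE:-, TRANSFORM:P1(v=0,ok=F), EMIT:-] out:-; in:-
Tick 4: [PARSE:-, VALIDATE:-, TRANSFORM:-, EMIT:P1(v=0,ok=F)] out:-; in:-
Tick 5: [PARSE:P2(v=15,ok=F), VALIDATE:-, TRANSFORM:-, EMIT:-] out:P1(v=0); in:P2
Tick 6: [PARSE:P3(v=17,ok=F), VALIDATE:P2(v=15,ok=T), TRANSFORM:-, EMIT:-] out:-; in:P3
Tick 7: [PARSE:P4(v=15,ok=F), VALIDATE:P3(v=17,ok=F), TRANSFORM:P2(v=60,ok=T), EMIT:-] out:-; in:P4
At end of tick 7: ['P4', 'P3', 'P2', '-']

Answer: P4 P3 P2 -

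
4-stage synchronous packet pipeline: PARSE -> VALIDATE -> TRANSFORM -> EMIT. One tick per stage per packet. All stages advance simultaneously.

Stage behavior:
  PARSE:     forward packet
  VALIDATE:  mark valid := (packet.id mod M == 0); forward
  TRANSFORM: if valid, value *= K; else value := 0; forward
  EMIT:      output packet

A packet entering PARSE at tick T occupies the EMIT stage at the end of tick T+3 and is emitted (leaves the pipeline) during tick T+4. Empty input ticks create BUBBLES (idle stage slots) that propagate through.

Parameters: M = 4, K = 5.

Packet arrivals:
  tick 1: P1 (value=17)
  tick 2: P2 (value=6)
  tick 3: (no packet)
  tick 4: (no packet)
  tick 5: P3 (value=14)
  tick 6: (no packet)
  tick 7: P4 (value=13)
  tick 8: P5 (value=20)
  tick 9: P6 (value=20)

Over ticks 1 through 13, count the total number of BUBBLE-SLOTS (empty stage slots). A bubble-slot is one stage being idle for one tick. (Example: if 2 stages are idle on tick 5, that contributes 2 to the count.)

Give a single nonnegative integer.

Tick 1: [PARSE:P1(v=17,ok=F), VALIDATE:-, TRANSFORM:-, EMIT:-] out:-; bubbles=3
Tick 2: [PARSE:P2(v=6,ok=F), VALIDATE:P1(v=17,ok=F), TRANSFORM:-, EMIT:-] out:-; bubbles=2
Tick 3: [PARSE:-, VALIDATE:P2(v=6,ok=F), TRANSFORM:P1(v=0,ok=F), EMIT:-] out:-; bubbles=2
Tick 4: [PARSE:-, VALIDATE:-, TRANSFORM:P2(v=0,ok=F), EMIT:P1(v=0,ok=F)] out:-; bubbles=2
Tick 5: [PARSE:P3(v=14,ok=F), VALIDATE:-, TRANSFORM:-, EMIT:P2(v=0,ok=F)] out:P1(v=0); bubbles=2
Tick 6: [PARSE:-, VALIDATE:P3(v=14,ok=F), TRANSFORM:-, EMIT:-] out:P2(v=0); bubbles=3
Tick 7: [PARSE:P4(v=13,ok=F), VALIDATE:-, TRANSFORM:P3(v=0,ok=F), EMIT:-] out:-; bubbles=2
Tick 8: [PARSE:P5(v=20,ok=F), VALIDATE:P4(v=13,ok=T), TRANSFORM:-, EMIT:P3(v=0,ok=F)] out:-; bubbles=1
Tick 9: [PARSE:P6(v=20,ok=F), VALIDATE:P5(v=20,ok=F), TRANSFORM:P4(v=65,ok=T), EMIT:-] out:P3(v=0); bubbles=1
Tick 10: [PARSE:-, VALIDATE:P6(v=20,ok=F), TRANSFORM:P5(v=0,ok=F), EMIT:P4(v=65,ok=T)] out:-; bubbles=1
Tick 11: [PARSE:-, VALIDATE:-, TRANSFORM:P6(v=0,ok=F), EMIT:P5(v=0,ok=F)] out:P4(v=65); bubbles=2
Tick 12: [PARSE:-, VALIDATE:-, TRANSFORM:-, EMIT:P6(v=0,ok=F)] out:P5(v=0); bubbles=3
Tick 13: [PARSE:-, VALIDATE:-, TRANSFORM:-, EMIT:-] out:P6(v=0); bubbles=4
Total bubble-slots: 28

Answer: 28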